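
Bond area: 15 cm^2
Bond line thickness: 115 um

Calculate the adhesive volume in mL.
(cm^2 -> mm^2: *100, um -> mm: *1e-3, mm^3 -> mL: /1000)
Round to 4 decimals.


V = 15*100 * 115*1e-3 / 1000
= 0.1725 mL

0.1725


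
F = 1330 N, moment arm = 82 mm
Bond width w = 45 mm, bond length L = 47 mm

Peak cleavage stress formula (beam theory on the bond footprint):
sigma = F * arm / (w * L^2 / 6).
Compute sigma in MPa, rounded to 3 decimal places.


sigma = (1330 * 82) / (45 * 2209 / 6)
= 109060 * 6 / 99405
= 654360 / 99405
= 6.583 MPa

6.583


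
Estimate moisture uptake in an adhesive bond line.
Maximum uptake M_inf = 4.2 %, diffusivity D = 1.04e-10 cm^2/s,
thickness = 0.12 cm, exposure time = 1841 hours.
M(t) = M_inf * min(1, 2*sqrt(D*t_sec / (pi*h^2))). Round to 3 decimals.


Convert time: 1841 h = 6627600 s
ratio = min(1, 2*sqrt(1.04e-10*6627600/(pi*0.12^2)))
= 0.246870
M(t) = 4.2 * 0.246870 = 1.037%

1.037


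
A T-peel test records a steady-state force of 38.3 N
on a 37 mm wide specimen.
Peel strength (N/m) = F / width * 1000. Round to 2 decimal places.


Peel strength = 38.3 / 37 * 1000
= 1035.14 N/m

1035.14


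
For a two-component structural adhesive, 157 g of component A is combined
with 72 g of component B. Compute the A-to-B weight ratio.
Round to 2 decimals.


Weight ratio A:B = 157 / 72
= 2.18

2.18


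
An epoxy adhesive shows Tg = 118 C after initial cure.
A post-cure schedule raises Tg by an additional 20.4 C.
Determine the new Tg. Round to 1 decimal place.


New Tg = 118 + 20.4
= 138.4 C

138.4


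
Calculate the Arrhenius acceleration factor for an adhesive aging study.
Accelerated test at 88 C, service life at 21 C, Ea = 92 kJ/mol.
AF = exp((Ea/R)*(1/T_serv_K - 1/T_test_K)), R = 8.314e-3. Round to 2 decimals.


T_test = 361.15 K, T_serv = 294.15 K
Ea/R = 92 / 0.008314 = 11065.67
AF = exp(11065.67 * (1/294.15 - 1/361.15))
= 1073.89

1073.89


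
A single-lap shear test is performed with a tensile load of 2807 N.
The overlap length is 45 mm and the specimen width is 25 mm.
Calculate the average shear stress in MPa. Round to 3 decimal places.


Shear stress = F / (overlap * width)
= 2807 / (45 * 25)
= 2807 / 1125
= 2.495 MPa

2.495


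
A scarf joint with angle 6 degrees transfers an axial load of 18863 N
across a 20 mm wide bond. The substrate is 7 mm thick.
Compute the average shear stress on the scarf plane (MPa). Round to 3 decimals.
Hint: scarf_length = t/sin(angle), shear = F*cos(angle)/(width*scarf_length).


scarf_length = 7 / sin(6 deg) = 66.9674 mm
cos(6 deg) = 0.994522
shear stress = 18863 * 0.994522 / (20 * 66.9674)
= 14.007 MPa

14.007


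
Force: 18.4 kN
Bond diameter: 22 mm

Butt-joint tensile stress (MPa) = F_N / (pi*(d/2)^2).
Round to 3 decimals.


F_N = 18.4 * 1000 = 18400.0 N
A = pi*(11.0)^2 = 380.1327 mm^2
stress = 18400.0 / 380.1327 = 48.404 MPa

48.404


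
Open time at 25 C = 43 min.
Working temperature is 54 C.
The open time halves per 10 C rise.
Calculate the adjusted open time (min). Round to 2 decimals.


factor = 2^((54 - 25) / 10) = 7.4643
ot = 43 / 7.4643 = 5.76 min

5.76


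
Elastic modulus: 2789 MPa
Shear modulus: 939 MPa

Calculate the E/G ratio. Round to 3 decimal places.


E / G = 2789 / 939 = 2.970

2.970


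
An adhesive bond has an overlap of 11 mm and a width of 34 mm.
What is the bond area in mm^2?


Bond area = overlap * width
= 11 * 34
= 374 mm^2

374


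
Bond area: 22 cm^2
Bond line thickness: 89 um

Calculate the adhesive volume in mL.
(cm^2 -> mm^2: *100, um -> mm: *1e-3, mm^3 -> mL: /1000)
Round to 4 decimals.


V = 22*100 * 89*1e-3 / 1000
= 0.1958 mL

0.1958


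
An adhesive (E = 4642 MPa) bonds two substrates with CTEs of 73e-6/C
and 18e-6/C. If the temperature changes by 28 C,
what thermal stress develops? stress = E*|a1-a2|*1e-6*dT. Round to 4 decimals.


Stress = 4642 * |73 - 18| * 1e-6 * 28
= 7.1487 MPa

7.1487


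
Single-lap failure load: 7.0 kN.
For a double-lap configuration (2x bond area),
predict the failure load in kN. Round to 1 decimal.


Failure load = 7.0 * 2 = 14.0 kN

14.0


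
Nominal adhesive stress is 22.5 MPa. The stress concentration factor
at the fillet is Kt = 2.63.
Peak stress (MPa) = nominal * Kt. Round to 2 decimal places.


Peak = 22.5 * 2.63 = 59.18 MPa

59.18


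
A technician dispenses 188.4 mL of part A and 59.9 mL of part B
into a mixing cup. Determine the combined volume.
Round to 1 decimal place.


Combined volume = 188.4 + 59.9
= 248.3 mL

248.3


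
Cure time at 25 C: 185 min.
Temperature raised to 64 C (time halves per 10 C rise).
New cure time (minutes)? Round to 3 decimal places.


Acceleration factor = 2^(39/10) = 14.9285
New time = 185 / 14.9285 = 12.392 min

12.392


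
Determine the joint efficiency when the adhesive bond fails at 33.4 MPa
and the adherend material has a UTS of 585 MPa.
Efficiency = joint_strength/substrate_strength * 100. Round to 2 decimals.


Joint efficiency = 33.4 / 585 * 100
= 5.71%

5.71


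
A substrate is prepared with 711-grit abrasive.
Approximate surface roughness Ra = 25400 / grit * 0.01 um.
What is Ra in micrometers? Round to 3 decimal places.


Ra = 25400 / 711 * 0.01 = 0.357 um

0.357


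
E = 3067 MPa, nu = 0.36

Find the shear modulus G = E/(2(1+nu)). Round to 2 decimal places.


G = 3067 / (2 * 1.36)
= 1127.57 MPa

1127.57


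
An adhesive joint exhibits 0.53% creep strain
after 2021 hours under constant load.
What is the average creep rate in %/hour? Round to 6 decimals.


Creep rate = strain / time
= 0.53 / 2021
= 0.000262 %/h

0.000262


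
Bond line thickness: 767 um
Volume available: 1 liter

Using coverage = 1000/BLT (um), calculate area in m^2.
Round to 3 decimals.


1 L = 1e6 mm^3, thickness = 767 um = 0.767 mm
Area = 1e6 / 0.767 mm^2 = (1e6 / 0.767) / 1e6 m^2 = 1000 / 767 m^2
= 1.304 m^2

1.304


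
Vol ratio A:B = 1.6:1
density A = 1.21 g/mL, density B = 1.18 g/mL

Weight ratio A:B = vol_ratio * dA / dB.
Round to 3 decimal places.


Weight ratio = 1.6 * 1.21 / 1.18
= 1.641

1.641


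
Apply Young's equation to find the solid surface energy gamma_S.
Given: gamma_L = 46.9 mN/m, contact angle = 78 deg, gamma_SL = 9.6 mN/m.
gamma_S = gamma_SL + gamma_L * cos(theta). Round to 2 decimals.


theta_rad = 78 * pi/180 = 1.361357
gamma_S = 9.6 + 46.9 * cos(1.361357)
= 19.35 mN/m

19.35


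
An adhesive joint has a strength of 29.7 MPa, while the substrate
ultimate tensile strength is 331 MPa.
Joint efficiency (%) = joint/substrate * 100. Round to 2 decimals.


Efficiency = 29.7 / 331 * 100
= 8.97%

8.97


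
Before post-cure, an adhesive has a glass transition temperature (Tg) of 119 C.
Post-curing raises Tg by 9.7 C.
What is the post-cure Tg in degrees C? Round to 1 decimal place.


Tg_post = Tg_base + delta_Tg
= 119 + 9.7
= 128.7 C

128.7


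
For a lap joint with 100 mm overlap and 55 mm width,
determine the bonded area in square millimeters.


Area = 100 * 55 = 5500 mm^2

5500


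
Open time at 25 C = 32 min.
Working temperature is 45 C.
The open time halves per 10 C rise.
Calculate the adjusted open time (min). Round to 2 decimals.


factor = 2^((45 - 25) / 10) = 4.0000
ot = 32 / 4.0000 = 8.00 min

8.00


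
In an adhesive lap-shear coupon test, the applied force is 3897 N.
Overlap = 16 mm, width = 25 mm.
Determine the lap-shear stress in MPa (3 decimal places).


stress = F / (overlap * width)
= 3897 / (16 * 25)
= 9.743 MPa

9.743


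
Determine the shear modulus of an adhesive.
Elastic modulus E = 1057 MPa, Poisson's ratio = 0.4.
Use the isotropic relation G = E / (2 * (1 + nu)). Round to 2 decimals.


G = 1057 / (2*(1+0.4)) = 1057 / 2.80
= 377.50 MPa

377.50


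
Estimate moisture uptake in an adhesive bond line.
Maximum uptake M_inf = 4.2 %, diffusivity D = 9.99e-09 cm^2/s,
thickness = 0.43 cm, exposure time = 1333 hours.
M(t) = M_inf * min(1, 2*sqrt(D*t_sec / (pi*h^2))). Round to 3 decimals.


Convert time: 1333 h = 4798800 s
ratio = min(1, 2*sqrt(9.99e-09*4798800/(pi*0.43^2)))
= 0.574560
M(t) = 4.2 * 0.574560 = 2.413%

2.413


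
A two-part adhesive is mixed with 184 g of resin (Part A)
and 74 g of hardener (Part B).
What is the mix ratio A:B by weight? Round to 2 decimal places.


Mix ratio = mass_A / mass_B
= 184 / 74
= 2.49

2.49


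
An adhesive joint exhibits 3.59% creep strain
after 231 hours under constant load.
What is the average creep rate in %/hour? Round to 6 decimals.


Creep rate = strain / time
= 3.59 / 231
= 0.015541 %/h

0.015541


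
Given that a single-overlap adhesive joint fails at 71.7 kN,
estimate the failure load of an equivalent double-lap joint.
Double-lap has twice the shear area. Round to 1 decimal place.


Double-lap factor = 2
Expected load = 71.7 * 2 = 143.4 kN

143.4


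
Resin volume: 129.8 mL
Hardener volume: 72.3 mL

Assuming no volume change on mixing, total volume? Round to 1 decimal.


V_total = 129.8 + 72.3 = 202.1 mL

202.1


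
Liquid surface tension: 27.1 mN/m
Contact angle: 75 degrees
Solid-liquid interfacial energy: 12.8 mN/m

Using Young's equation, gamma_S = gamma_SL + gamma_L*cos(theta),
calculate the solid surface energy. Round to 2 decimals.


gamma_S = 12.8 + 27.1 * cos(75)
= 19.81 mN/m

19.81


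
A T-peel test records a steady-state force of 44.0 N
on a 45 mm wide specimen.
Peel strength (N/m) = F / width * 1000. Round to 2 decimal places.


Peel strength = 44.0 / 45 * 1000
= 977.78 N/m

977.78


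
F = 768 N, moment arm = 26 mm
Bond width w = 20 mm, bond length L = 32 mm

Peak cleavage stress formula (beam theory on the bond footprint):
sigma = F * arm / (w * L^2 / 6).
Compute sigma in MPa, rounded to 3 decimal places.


sigma = (768 * 26) / (20 * 1024 / 6)
= 19968 * 6 / 20480
= 119808 / 20480
= 5.850 MPa

5.850


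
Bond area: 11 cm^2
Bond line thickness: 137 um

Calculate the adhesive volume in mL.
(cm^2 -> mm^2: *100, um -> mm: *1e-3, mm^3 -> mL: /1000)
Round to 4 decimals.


V = 11*100 * 137*1e-3 / 1000
= 0.1507 mL

0.1507


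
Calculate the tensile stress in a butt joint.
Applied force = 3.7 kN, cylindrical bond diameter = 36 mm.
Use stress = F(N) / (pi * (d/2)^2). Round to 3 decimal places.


A = pi * 18.0^2 = 1017.8760 mm^2
sigma = 3700.0 / 1017.8760 = 3.635 MPa

3.635


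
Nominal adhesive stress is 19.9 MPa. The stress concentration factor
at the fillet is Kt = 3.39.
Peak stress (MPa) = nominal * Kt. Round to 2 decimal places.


Peak = 19.9 * 3.39 = 67.46 MPa

67.46


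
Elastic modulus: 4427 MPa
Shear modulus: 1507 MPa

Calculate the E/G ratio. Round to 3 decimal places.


E / G = 4427 / 1507 = 2.938

2.938


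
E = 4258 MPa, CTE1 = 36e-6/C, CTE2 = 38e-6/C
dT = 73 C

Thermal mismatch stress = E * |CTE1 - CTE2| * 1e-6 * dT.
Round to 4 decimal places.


= 4258 * 2e-6 * 73
= 0.6217 MPa

0.6217


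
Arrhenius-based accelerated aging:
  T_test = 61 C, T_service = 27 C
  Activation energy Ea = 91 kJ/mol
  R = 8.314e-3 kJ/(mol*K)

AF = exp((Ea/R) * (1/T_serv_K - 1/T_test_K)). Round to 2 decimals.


T_test_K = 334.15, T_serv_K = 300.15
AF = exp((91/8.314e-3) * (1/300.15 - 1/334.15))
= 40.87

40.87


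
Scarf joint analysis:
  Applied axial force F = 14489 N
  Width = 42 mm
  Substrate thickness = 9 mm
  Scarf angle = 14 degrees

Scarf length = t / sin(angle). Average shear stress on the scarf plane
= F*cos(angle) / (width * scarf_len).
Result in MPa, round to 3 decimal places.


Scarf length = 9 / sin(14 deg) = 37.2021 mm
cos(14 deg) = 0.970296
Shear = 14489 * 0.970296 / (42 * 37.2021)
= 8.998 MPa

8.998


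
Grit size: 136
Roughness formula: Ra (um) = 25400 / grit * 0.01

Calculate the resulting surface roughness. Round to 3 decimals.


Ra = 25400 / 136 * 0.01
= 1.868 um

1.868


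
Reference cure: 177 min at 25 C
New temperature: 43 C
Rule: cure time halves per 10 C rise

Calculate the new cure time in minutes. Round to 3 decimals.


factor = 2^((43-25)/10) = 3.4822
t_new = 177 / 3.4822 = 50.830 min

50.830


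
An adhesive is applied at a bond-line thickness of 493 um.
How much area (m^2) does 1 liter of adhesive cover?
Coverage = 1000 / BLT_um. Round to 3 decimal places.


Coverage = 1000 / 493 = 2.028 m^2

2.028


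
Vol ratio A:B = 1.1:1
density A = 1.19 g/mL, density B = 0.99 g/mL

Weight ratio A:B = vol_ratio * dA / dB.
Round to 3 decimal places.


Weight ratio = 1.1 * 1.19 / 0.99
= 1.322

1.322


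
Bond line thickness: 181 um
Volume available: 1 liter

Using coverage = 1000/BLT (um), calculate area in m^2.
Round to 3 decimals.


1 L = 1e6 mm^3, thickness = 181 um = 0.181 mm
Area = 1e6 / 0.181 mm^2 = (1e6 / 0.181) / 1e6 m^2 = 1000 / 181 m^2
= 5.525 m^2

5.525


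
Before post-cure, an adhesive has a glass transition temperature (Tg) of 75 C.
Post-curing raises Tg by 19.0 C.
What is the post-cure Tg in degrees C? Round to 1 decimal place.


Tg_post = Tg_base + delta_Tg
= 75 + 19.0
= 94.0 C

94.0


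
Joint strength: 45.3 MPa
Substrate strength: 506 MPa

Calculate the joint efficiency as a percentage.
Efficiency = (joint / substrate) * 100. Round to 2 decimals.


Efficiency = (45.3 / 506) * 100 = 8.95%

8.95


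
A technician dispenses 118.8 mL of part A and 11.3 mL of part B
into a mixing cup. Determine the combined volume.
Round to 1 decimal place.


Combined volume = 118.8 + 11.3
= 130.1 mL

130.1


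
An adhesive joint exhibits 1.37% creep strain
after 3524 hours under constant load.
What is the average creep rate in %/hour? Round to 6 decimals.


Creep rate = strain / time
= 1.37 / 3524
= 0.000389 %/h

0.000389


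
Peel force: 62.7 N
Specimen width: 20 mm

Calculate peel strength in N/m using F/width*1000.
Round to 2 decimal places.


Peel strength = 62.7 / 20 * 1000 = 3135.00 N/m

3135.00


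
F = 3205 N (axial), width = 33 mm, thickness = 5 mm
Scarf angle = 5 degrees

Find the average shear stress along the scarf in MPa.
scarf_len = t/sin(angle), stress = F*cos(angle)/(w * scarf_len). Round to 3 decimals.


scarf_len = 5/sin(5 deg) = 57.3686
cos(5 deg) = 0.996195
stress = 3205*0.996195/(33*57.3686) = 1.686 MPa

1.686


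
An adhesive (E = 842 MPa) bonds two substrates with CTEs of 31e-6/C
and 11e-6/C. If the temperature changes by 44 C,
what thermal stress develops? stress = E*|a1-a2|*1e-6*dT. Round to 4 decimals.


Stress = 842 * |31 - 11| * 1e-6 * 44
= 0.7410 MPa

0.7410


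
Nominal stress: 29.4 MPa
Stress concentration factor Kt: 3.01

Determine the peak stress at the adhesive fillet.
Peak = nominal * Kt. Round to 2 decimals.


Peak stress = 29.4 * 3.01
= 88.49 MPa

88.49


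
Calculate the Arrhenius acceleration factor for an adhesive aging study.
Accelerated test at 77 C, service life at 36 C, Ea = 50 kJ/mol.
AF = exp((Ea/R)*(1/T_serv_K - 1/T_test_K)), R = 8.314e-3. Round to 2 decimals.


T_test = 350.15 K, T_serv = 309.15 K
Ea/R = 50 / 0.008314 = 6013.95
AF = exp(6013.95 * (1/309.15 - 1/350.15))
= 9.76

9.76


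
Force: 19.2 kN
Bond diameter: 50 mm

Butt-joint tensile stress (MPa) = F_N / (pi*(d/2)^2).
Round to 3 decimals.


F_N = 19.2 * 1000 = 19200.0 N
A = pi*(25.0)^2 = 1963.4954 mm^2
stress = 19200.0 / 1963.4954 = 9.778 MPa

9.778


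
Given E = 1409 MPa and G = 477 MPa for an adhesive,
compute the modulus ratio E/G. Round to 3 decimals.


E/G ratio = 1409 / 477 = 2.954

2.954


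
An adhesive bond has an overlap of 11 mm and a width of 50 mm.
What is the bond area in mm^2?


Bond area = overlap * width
= 11 * 50
= 550 mm^2

550


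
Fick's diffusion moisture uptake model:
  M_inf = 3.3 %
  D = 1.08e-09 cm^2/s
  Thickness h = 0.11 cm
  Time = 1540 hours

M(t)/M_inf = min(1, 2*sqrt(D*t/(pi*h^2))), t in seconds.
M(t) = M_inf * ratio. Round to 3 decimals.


t_sec = 1540 * 3600 = 5544000
ratio = 2*sqrt(1.08e-09*5544000/(pi*0.11^2))
= min(1, 0.793754)
= 0.793754
M(t) = 3.3 * 0.793754 = 2.619 %

2.619


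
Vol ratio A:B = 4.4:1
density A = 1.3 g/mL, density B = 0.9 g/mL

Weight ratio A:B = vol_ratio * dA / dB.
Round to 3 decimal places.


Weight ratio = 4.4 * 1.3 / 0.9
= 6.356

6.356


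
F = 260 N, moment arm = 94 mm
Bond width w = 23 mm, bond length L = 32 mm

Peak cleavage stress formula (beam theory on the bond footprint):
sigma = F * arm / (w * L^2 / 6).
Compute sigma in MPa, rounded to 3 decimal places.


sigma = (260 * 94) / (23 * 1024 / 6)
= 24440 * 6 / 23552
= 146640 / 23552
= 6.226 MPa

6.226


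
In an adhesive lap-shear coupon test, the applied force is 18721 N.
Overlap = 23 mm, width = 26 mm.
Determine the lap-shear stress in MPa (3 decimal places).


stress = F / (overlap * width)
= 18721 / (23 * 26)
= 31.306 MPa

31.306


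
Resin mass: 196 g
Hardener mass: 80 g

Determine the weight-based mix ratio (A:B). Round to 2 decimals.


Ratio = 196 / 80 = 2.45

2.45


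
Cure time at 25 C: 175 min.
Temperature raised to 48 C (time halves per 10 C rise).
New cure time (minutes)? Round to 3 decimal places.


Acceleration factor = 2^(23/10) = 4.9246
New time = 175 / 4.9246 = 35.536 min

35.536


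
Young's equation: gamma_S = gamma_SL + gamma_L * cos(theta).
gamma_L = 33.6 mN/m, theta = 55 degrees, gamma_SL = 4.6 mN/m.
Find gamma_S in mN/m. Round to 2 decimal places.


cos(55 deg) = 0.573576
gamma_S = 4.6 + 33.6 * 0.573576
= 23.87 mN/m

23.87


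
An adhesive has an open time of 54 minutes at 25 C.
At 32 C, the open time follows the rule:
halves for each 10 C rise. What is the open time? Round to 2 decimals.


Factor = 2^((32-25)/10) = 1.6245
Open time = 54 / 1.6245 = 33.24 min

33.24


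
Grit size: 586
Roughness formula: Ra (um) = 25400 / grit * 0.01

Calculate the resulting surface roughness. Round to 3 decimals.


Ra = 25400 / 586 * 0.01
= 0.433 um

0.433


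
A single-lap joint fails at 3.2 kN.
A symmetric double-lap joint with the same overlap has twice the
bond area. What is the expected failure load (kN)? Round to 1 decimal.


Double-lap load = 2 * 3.2 = 6.4 kN

6.4


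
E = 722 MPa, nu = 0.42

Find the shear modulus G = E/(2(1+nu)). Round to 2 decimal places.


G = 722 / (2 * 1.42)
= 254.23 MPa

254.23


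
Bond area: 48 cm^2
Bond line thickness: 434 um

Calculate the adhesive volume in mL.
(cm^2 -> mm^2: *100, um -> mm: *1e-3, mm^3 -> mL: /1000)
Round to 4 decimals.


V = 48*100 * 434*1e-3 / 1000
= 2.0832 mL

2.0832


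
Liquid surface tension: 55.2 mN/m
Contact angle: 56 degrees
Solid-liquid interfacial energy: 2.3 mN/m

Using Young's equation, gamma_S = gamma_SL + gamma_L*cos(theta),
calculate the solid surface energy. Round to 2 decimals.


gamma_S = 2.3 + 55.2 * cos(56)
= 33.17 mN/m

33.17


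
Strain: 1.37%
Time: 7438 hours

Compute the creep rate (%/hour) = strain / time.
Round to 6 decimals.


Creep rate = 1.37 / 7438
= 0.000184 %/h

0.000184


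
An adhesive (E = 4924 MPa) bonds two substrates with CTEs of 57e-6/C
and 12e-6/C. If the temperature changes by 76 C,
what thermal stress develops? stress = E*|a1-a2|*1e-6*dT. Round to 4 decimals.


Stress = 4924 * |57 - 12| * 1e-6 * 76
= 16.8401 MPa

16.8401


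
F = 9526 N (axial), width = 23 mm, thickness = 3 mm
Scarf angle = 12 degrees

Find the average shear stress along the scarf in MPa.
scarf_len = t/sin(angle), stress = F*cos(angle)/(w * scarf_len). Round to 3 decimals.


scarf_len = 3/sin(12 deg) = 14.4292
cos(12 deg) = 0.978148
stress = 9526*0.978148/(23*14.4292) = 28.077 MPa

28.077


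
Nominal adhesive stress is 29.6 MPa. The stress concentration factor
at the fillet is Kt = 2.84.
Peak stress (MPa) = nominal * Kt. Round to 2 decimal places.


Peak = 29.6 * 2.84 = 84.06 MPa

84.06


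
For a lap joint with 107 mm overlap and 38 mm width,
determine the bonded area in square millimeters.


Area = 107 * 38 = 4066 mm^2

4066


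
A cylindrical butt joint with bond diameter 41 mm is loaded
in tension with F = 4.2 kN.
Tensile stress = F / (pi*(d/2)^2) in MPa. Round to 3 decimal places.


Area = pi * (41/2)^2 = 1320.2543 mm^2
Stress = 4.2*1000 / 1320.2543
= 3.181 MPa

3.181


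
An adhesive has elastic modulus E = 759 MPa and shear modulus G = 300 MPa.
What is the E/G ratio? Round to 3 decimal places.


E/G = 759 / 300 = 2.530

2.530


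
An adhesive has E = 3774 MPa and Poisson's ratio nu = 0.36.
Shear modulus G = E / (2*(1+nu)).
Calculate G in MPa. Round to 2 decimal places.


G = 3774 / (2*(1+0.36))
= 3774 / 2.72
= 1387.50 MPa

1387.50


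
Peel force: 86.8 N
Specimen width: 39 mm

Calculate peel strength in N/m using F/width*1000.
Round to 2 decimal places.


Peel strength = 86.8 / 39 * 1000 = 2225.64 N/m

2225.64


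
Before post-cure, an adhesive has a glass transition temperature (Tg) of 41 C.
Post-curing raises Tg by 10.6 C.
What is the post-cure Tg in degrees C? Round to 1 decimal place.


Tg_post = Tg_base + delta_Tg
= 41 + 10.6
= 51.6 C

51.6


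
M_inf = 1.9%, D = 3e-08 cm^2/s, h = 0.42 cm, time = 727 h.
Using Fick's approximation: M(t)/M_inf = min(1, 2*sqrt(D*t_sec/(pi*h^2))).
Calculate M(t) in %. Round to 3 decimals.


t = 2617200 s
ratio = min(1, 2*sqrt(3e-08*2617200/(pi*0.1764)))
= 0.752809
M(t) = 1.9 * 0.752809 = 1.430%

1.430


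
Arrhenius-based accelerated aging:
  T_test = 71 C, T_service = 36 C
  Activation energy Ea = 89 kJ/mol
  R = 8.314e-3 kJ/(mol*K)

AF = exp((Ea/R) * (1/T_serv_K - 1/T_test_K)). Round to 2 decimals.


T_test_K = 344.15, T_serv_K = 309.15
AF = exp((89/8.314e-3) * (1/309.15 - 1/344.15))
= 33.84

33.84


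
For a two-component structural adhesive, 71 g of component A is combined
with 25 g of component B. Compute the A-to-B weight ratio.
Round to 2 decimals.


Weight ratio A:B = 71 / 25
= 2.84

2.84


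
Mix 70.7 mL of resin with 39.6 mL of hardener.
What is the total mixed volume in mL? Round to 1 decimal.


Total = 70.7 + 39.6 = 110.3 mL

110.3


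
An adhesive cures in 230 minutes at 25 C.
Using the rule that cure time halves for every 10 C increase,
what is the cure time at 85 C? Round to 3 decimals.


Factor = 2^((85 - 25) / 10) = 64.0000
Cure time = 230 / 64.0000
= 3.594 minutes

3.594


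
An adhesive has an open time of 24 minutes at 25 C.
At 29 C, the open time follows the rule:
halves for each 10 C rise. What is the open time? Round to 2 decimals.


Factor = 2^((29-25)/10) = 1.3195
Open time = 24 / 1.3195 = 18.19 min

18.19


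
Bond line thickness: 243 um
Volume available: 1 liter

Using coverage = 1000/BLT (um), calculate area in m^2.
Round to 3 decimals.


1 L = 1e6 mm^3, thickness = 243 um = 0.243 mm
Area = 1e6 / 0.243 mm^2 = (1e6 / 0.243) / 1e6 m^2 = 1000 / 243 m^2
= 4.115 m^2

4.115


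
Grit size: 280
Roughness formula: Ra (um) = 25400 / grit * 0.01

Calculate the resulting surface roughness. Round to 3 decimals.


Ra = 25400 / 280 * 0.01
= 0.907 um

0.907


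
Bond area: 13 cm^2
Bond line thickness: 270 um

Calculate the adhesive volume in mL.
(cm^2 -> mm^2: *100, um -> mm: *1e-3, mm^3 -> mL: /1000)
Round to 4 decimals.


V = 13*100 * 270*1e-3 / 1000
= 0.3510 mL

0.3510


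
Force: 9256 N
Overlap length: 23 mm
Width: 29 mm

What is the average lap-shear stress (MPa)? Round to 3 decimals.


Average shear stress = F / (overlap * width)
= 9256 / (23 * 29)
= 13.877 MPa

13.877


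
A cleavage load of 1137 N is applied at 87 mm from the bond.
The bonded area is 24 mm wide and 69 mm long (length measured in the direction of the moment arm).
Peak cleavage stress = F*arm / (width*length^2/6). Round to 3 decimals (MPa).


Moment = 1137 * 87 = 98919 N*mm
Section modulus = 24 * 4761 / 6 = 114264 / 6 mm^3
Stress = 98919 / (114264 / 6) = 593514 / 114264
= 5.194 MPa

5.194


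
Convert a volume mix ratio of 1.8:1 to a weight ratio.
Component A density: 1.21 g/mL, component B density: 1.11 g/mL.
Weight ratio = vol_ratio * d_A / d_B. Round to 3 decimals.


= 1.8 * 1.21 / 1.11 = 1.962

1.962


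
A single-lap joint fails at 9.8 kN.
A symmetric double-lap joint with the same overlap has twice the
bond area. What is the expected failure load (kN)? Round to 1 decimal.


Double-lap load = 2 * 9.8 = 19.6 kN

19.6


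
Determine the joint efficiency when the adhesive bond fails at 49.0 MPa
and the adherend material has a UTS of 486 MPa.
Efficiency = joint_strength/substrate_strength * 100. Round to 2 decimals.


Joint efficiency = 49.0 / 486 * 100
= 10.08%

10.08


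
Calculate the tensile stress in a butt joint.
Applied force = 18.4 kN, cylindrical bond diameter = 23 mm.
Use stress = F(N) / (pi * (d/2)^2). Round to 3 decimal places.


A = pi * 11.5^2 = 415.4756 mm^2
sigma = 18400.0 / 415.4756 = 44.287 MPa

44.287


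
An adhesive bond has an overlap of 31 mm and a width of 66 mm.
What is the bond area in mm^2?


Bond area = overlap * width
= 31 * 66
= 2046 mm^2

2046


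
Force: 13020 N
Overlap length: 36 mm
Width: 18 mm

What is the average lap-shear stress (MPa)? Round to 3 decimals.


Average shear stress = F / (overlap * width)
= 13020 / (36 * 18)
= 20.093 MPa

20.093


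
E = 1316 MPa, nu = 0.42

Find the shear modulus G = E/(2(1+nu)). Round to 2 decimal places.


G = 1316 / (2 * 1.42)
= 463.38 MPa

463.38


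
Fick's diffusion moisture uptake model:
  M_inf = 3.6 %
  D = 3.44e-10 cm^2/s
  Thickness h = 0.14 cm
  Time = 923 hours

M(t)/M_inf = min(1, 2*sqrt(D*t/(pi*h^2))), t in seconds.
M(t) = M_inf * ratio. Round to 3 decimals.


t_sec = 923 * 3600 = 3322800
ratio = 2*sqrt(3.44e-10*3322800/(pi*0.14^2))
= min(1, 0.272495)
= 0.272495
M(t) = 3.6 * 0.272495 = 0.981 %

0.981


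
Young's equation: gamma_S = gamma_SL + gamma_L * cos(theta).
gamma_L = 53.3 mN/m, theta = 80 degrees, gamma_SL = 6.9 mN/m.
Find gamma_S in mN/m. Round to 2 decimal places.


cos(80 deg) = 0.173648
gamma_S = 6.9 + 53.3 * 0.173648
= 16.16 mN/m

16.16


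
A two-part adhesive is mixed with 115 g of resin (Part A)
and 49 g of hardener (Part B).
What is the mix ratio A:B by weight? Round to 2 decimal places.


Mix ratio = mass_A / mass_B
= 115 / 49
= 2.35

2.35


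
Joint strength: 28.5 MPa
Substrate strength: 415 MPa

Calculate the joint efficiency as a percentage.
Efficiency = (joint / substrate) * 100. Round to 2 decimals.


Efficiency = (28.5 / 415) * 100 = 6.87%

6.87


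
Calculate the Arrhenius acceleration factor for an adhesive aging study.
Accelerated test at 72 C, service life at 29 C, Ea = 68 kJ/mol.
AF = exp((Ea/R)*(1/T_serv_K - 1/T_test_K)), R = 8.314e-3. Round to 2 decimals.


T_test = 345.15 K, T_serv = 302.15 K
Ea/R = 68 / 0.008314 = 8178.98
AF = exp(8178.98 * (1/302.15 - 1/345.15))
= 29.15

29.15


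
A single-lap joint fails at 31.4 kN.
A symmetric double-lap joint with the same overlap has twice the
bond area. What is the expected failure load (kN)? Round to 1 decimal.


Double-lap load = 2 * 31.4 = 62.8 kN

62.8


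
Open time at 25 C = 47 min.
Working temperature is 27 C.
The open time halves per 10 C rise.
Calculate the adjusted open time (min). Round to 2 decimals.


factor = 2^((27 - 25) / 10) = 1.1487
ot = 47 / 1.1487 = 40.92 min

40.92


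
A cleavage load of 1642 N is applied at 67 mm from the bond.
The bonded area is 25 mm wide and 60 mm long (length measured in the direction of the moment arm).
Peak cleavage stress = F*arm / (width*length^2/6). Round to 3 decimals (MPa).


Moment = 1642 * 67 = 110014 N*mm
Section modulus = 25 * 3600 / 6 = 90000 / 6 mm^3
Stress = 110014 / (90000 / 6) = 660084 / 90000
= 7.334 MPa

7.334


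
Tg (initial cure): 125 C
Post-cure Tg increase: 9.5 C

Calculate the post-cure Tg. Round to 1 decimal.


Post-cure Tg = 125 + 9.5 = 134.5 C

134.5


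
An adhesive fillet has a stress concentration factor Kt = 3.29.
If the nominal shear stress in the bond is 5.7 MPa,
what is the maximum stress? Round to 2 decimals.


Max stress = 5.7 * 3.29 = 18.75 MPa

18.75


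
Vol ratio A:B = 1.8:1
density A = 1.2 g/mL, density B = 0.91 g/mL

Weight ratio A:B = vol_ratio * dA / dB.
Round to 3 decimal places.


Weight ratio = 1.8 * 1.2 / 0.91
= 2.374

2.374


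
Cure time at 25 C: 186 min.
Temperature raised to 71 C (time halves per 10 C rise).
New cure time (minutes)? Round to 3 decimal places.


Acceleration factor = 2^(46/10) = 24.2515
New time = 186 / 24.2515 = 7.670 min

7.670


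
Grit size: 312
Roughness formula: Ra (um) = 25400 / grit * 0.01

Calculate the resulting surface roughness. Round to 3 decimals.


Ra = 25400 / 312 * 0.01
= 0.814 um

0.814


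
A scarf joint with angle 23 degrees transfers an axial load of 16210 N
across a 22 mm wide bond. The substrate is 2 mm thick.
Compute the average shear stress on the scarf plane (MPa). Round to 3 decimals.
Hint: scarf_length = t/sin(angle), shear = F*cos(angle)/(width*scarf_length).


scarf_length = 2 / sin(23 deg) = 5.1186 mm
cos(23 deg) = 0.920505
shear stress = 16210 * 0.920505 / (22 * 5.1186)
= 132.506 MPa

132.506


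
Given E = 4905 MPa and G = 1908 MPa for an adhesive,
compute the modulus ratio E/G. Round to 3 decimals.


E/G ratio = 4905 / 1908 = 2.571

2.571


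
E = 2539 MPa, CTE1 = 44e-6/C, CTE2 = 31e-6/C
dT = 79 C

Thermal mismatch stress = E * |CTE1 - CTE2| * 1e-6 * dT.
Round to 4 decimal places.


= 2539 * 13e-6 * 79
= 2.6076 MPa

2.6076


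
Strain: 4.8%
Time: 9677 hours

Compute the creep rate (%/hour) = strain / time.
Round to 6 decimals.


Creep rate = 4.8 / 9677
= 0.000496 %/h

0.000496


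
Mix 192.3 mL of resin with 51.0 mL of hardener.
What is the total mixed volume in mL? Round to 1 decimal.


Total = 192.3 + 51.0 = 243.3 mL

243.3


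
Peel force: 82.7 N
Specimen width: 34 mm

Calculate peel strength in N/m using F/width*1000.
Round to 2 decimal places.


Peel strength = 82.7 / 34 * 1000 = 2432.35 N/m

2432.35


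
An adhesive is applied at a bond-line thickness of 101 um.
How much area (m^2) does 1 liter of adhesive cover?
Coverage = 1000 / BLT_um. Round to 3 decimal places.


Coverage = 1000 / 101 = 9.901 m^2

9.901


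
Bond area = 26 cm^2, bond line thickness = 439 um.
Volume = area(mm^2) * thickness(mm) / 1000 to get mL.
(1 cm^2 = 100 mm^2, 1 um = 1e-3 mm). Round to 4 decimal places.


area_mm2 = 26 * 100 = 2600
blt_mm = 439 * 1e-3 = 0.439
vol_mm3 = 2600 * 0.439 = 1141.4
vol_mL = 1141.4 / 1000 = 1.1414 mL

1.1414


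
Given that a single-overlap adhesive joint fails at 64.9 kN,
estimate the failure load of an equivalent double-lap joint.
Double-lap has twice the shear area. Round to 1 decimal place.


Double-lap factor = 2
Expected load = 64.9 * 2 = 129.8 kN

129.8


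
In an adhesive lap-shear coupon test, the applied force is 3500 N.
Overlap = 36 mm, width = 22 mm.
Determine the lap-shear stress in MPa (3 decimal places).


stress = F / (overlap * width)
= 3500 / (36 * 22)
= 4.419 MPa

4.419


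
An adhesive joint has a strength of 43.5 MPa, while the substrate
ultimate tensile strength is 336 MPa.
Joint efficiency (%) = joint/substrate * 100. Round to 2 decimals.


Efficiency = 43.5 / 336 * 100
= 12.95%

12.95


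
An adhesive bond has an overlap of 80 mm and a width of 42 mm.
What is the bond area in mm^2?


Bond area = overlap * width
= 80 * 42
= 3360 mm^2

3360


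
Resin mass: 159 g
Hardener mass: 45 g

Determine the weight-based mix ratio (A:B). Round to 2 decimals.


Ratio = 159 / 45 = 3.53

3.53


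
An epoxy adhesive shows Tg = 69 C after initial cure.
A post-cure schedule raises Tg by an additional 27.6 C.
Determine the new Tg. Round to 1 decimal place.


New Tg = 69 + 27.6
= 96.6 C

96.6


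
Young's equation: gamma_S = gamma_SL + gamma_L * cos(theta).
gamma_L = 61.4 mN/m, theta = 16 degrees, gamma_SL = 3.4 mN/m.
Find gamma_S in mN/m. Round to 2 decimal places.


cos(16 deg) = 0.961262
gamma_S = 3.4 + 61.4 * 0.961262
= 62.42 mN/m

62.42


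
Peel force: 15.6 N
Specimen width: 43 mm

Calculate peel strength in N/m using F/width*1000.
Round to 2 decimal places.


Peel strength = 15.6 / 43 * 1000 = 362.79 N/m

362.79


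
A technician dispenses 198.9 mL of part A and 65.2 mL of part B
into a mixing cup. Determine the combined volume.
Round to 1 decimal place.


Combined volume = 198.9 + 65.2
= 264.1 mL

264.1


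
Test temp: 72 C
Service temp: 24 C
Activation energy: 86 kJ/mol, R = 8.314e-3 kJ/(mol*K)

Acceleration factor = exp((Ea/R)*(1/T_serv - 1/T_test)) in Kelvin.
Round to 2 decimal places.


AF = exp((86/0.008314)*(1/297.15 - 1/345.15))
= 126.61

126.61


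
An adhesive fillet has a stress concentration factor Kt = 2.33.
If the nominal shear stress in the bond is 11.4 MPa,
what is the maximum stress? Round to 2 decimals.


Max stress = 11.4 * 2.33 = 26.56 MPa

26.56


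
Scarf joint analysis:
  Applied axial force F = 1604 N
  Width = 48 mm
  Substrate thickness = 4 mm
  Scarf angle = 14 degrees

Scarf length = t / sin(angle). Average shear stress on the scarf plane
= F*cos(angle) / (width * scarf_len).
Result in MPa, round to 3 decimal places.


Scarf length = 4 / sin(14 deg) = 16.5343 mm
cos(14 deg) = 0.970296
Shear = 1604 * 0.970296 / (48 * 16.5343)
= 1.961 MPa

1.961


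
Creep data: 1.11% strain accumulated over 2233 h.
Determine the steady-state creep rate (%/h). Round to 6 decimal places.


Rate = 1.11 / 2233 = 0.000497 %/h

0.000497


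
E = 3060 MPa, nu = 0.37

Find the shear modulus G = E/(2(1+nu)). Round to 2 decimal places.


G = 3060 / (2 * 1.37)
= 1116.79 MPa

1116.79


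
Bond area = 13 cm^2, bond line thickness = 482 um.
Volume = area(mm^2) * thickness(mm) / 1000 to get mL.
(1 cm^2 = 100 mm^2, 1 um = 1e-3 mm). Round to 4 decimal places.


area_mm2 = 13 * 100 = 1300
blt_mm = 482 * 1e-3 = 0.482
vol_mm3 = 1300 * 0.482 = 626.6
vol_mL = 626.6 / 1000 = 0.6266 mL

0.6266


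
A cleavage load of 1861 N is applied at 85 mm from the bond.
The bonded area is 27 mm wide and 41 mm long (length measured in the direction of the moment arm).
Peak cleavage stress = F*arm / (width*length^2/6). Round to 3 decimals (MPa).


Moment = 1861 * 85 = 158185 N*mm
Section modulus = 27 * 1681 / 6 = 45387 / 6 mm^3
Stress = 158185 / (45387 / 6) = 949110 / 45387
= 20.911 MPa

20.911


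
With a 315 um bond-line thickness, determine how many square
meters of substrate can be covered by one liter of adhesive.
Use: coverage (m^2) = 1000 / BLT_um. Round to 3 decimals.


Coverage = 1000 / 315 = 3.175 m^2

3.175


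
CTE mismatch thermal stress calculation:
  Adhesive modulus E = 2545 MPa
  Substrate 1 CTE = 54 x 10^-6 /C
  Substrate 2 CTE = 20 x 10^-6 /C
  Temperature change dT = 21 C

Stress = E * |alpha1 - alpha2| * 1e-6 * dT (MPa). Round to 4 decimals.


delta_alpha = |54 - 20| = 34 x 10^-6/C
Stress = 2545 * 34e-6 * 21
= 1.8171 MPa

1.8171


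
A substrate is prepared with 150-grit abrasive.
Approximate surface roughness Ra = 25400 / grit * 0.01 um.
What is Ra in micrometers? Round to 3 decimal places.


Ra = 25400 / 150 * 0.01 = 1.693 um

1.693


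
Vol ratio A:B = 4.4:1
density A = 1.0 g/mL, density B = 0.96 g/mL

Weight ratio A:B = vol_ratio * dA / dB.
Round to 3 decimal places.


Weight ratio = 4.4 * 1.0 / 0.96
= 4.583

4.583


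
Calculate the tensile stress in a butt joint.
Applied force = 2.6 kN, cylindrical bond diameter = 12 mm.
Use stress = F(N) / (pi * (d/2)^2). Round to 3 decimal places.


A = pi * 6.0^2 = 113.0973 mm^2
sigma = 2600.0 / 113.0973 = 22.989 MPa

22.989


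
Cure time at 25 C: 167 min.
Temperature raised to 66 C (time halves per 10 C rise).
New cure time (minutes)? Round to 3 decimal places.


Acceleration factor = 2^(41/10) = 17.1484
New time = 167 / 17.1484 = 9.739 min

9.739


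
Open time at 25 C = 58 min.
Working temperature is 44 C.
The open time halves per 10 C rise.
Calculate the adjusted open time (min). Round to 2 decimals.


factor = 2^((44 - 25) / 10) = 3.7321
ot = 58 / 3.7321 = 15.54 min

15.54


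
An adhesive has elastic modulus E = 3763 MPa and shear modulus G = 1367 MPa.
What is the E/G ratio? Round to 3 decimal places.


E/G = 3763 / 1367 = 2.753

2.753


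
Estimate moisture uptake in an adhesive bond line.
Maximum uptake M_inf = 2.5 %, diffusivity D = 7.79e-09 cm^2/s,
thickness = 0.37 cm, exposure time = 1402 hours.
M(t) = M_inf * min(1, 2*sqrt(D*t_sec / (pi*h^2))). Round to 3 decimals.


Convert time: 1402 h = 5047200 s
ratio = min(1, 2*sqrt(7.79e-09*5047200/(pi*0.37^2)))
= 0.604710
M(t) = 2.5 * 0.604710 = 1.512%

1.512


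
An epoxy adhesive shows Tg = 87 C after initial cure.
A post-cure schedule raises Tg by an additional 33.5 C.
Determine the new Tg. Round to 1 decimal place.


New Tg = 87 + 33.5
= 120.5 C

120.5


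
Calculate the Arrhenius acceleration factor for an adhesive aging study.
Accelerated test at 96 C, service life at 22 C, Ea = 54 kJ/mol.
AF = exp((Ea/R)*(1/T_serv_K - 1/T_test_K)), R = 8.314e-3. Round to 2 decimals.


T_test = 369.15 K, T_serv = 295.15 K
Ea/R = 54 / 0.008314 = 6495.07
AF = exp(6495.07 * (1/295.15 - 1/369.15))
= 82.38

82.38


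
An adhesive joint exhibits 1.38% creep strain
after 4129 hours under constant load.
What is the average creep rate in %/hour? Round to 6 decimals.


Creep rate = strain / time
= 1.38 / 4129
= 0.000334 %/h

0.000334


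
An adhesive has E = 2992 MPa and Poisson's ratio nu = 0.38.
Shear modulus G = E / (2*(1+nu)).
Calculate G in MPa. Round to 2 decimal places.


G = 2992 / (2*(1+0.38))
= 2992 / 2.76
= 1084.06 MPa

1084.06


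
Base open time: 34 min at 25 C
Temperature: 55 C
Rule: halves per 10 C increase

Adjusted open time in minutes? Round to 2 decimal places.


Acceleration = 2^((55-25)/10) = 8.0000
Open time = 34 / 8.0000 = 4.25 min

4.25


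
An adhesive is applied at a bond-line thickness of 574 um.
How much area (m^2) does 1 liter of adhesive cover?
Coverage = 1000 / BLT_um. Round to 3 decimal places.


Coverage = 1000 / 574 = 1.742 m^2

1.742


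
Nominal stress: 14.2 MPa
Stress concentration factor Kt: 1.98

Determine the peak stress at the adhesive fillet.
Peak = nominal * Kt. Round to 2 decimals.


Peak stress = 14.2 * 1.98
= 28.12 MPa

28.12


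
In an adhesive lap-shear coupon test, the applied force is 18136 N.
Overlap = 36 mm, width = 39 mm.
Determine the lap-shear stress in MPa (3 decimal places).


stress = F / (overlap * width)
= 18136 / (36 * 39)
= 12.917 MPa

12.917


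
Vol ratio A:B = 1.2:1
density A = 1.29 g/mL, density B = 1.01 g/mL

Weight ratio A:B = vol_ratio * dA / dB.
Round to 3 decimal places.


Weight ratio = 1.2 * 1.29 / 1.01
= 1.533

1.533


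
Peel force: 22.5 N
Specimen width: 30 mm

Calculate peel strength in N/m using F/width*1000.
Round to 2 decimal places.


Peel strength = 22.5 / 30 * 1000 = 750.00 N/m

750.00


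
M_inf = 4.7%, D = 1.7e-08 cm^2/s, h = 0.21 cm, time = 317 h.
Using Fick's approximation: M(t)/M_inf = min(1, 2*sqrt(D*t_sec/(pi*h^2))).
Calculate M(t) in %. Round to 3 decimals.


t = 1141200 s
ratio = min(1, 2*sqrt(1.7e-08*1141200/(pi*0.0441)))
= 0.748413
M(t) = 4.7 * 0.748413 = 3.518%

3.518


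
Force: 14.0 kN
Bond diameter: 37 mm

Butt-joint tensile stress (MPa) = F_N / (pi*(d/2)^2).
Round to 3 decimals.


F_N = 14.0 * 1000 = 14000.0 N
A = pi*(18.5)^2 = 1075.2101 mm^2
stress = 14000.0 / 1075.2101 = 13.021 MPa

13.021


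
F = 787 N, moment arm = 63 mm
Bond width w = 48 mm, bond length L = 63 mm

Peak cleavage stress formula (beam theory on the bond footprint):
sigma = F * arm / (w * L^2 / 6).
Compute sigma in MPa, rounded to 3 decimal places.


sigma = (787 * 63) / (48 * 3969 / 6)
= 49581 * 6 / 190512
= 297486 / 190512
= 1.562 MPa

1.562


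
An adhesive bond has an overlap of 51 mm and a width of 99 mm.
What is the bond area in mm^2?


Bond area = overlap * width
= 51 * 99
= 5049 mm^2

5049


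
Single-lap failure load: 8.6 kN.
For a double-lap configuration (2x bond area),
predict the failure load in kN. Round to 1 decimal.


Failure load = 8.6 * 2 = 17.2 kN

17.2
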